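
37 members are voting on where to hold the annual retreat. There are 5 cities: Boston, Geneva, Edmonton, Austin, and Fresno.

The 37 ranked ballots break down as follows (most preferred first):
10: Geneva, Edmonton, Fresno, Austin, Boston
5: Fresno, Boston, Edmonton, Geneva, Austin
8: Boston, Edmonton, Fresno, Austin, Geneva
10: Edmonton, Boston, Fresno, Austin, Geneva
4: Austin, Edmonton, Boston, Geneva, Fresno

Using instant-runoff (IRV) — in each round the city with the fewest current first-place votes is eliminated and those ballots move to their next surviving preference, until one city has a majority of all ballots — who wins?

Round 1: Boston 8, Geneva 10, Edmonton 10, Austin 4, Fresno 5. Austin eliminated.
Round 2: Boston 8, Geneva 10, Edmonton 14, Fresno 5. Fresno eliminated.
Round 3: Boston 13, Geneva 10, Edmonton 14. Geneva eliminated.
Round 4: Boston 13, Edmonton 24. Edmonton has a majority (≥19).

Edmonton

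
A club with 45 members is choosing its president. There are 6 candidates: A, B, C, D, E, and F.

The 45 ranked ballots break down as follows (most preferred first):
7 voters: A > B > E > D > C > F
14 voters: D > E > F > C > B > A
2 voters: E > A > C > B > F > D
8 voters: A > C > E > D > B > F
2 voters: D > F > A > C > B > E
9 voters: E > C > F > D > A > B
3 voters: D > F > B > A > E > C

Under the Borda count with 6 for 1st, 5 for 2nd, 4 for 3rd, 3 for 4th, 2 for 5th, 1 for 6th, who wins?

A: 7×6 + 14×1 + 2×5 + 8×6 + 2×4 + 9×2 + 3×3 = 149
B: 7×5 + 14×2 + 2×3 + 8×2 + 2×2 + 9×1 + 3×4 = 110
C: 7×2 + 14×3 + 2×4 + 8×5 + 2×3 + 9×5 + 3×1 = 158
D: 7×3 + 14×6 + 2×1 + 8×3 + 2×6 + 9×3 + 3×6 = 188
E: 7×4 + 14×5 + 2×6 + 8×4 + 2×1 + 9×6 + 3×2 = 204
F: 7×1 + 14×4 + 2×2 + 8×1 + 2×5 + 9×4 + 3×5 = 136

E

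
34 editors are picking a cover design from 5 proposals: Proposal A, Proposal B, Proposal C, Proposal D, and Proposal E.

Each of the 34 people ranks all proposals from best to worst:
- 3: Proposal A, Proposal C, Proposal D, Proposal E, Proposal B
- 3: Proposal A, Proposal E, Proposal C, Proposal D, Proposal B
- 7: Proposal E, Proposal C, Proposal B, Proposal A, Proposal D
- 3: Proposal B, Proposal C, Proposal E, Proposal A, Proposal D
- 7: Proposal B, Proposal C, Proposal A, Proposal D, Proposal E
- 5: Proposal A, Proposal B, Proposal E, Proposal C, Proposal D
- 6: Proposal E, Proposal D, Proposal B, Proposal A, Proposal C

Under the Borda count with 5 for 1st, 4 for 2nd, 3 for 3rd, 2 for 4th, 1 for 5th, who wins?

Proposal B

Proposal A: 3×5 + 3×5 + 7×2 + 3×2 + 7×3 + 5×5 + 6×2 = 108
Proposal B: 3×1 + 3×1 + 7×3 + 3×5 + 7×5 + 5×4 + 6×3 = 115
Proposal C: 3×4 + 3×3 + 7×4 + 3×4 + 7×4 + 5×2 + 6×1 = 105
Proposal D: 3×3 + 3×2 + 7×1 + 3×1 + 7×2 + 5×1 + 6×4 = 68
Proposal E: 3×2 + 3×4 + 7×5 + 3×3 + 7×1 + 5×3 + 6×5 = 114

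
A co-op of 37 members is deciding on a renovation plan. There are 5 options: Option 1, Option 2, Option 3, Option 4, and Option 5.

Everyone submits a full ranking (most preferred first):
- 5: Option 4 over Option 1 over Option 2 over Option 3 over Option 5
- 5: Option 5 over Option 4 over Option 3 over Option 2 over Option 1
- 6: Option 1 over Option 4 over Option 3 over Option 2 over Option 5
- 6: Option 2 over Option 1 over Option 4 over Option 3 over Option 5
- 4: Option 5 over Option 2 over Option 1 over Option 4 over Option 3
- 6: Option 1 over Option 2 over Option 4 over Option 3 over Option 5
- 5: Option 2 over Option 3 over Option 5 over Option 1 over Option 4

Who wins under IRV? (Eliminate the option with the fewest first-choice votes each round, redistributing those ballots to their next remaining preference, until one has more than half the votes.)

Round 1: Option 1 12, Option 2 11, Option 3 0, Option 4 5, Option 5 9. Option 3 eliminated.
Round 2: Option 1 12, Option 2 11, Option 4 5, Option 5 9. Option 4 eliminated.
Round 3: Option 1 17, Option 2 11, Option 5 9. Option 5 eliminated.
Round 4: Option 1 17, Option 2 20. Option 2 has a majority (≥19).

Option 2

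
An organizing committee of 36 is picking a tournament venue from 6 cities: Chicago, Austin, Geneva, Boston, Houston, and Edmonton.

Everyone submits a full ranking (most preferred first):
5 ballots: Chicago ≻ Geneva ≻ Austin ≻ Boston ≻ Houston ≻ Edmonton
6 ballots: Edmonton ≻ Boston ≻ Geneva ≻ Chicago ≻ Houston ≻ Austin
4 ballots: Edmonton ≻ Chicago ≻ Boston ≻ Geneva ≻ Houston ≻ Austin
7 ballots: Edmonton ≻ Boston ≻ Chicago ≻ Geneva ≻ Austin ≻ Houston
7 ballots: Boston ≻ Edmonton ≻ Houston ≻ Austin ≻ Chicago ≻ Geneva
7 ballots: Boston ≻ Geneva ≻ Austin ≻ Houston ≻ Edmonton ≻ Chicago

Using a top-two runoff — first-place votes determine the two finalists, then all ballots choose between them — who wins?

Round 1 first-place votes: Chicago 5, Austin 0, Geneva 0, Boston 14, Houston 0, Edmonton 17. Edmonton and Boston advance.
Runoff: Edmonton is ranked above Boston on 17 ballots, Boston above Edmonton on 19.

Boston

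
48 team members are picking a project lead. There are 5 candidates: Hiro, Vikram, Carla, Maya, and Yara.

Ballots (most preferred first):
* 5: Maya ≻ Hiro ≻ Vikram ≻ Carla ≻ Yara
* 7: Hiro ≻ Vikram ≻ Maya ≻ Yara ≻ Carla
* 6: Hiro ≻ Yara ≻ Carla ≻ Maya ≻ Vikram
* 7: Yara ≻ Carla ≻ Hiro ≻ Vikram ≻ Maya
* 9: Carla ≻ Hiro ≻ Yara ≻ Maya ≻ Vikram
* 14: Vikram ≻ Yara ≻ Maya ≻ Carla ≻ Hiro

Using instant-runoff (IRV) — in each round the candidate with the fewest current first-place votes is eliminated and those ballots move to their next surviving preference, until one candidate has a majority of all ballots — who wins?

Carla

Round 1: Hiro 13, Vikram 14, Carla 9, Maya 5, Yara 7. Maya eliminated.
Round 2: Hiro 18, Vikram 14, Carla 9, Yara 7. Yara eliminated.
Round 3: Hiro 18, Vikram 14, Carla 16. Vikram eliminated.
Round 4: Hiro 18, Carla 30. Carla has a majority (≥25).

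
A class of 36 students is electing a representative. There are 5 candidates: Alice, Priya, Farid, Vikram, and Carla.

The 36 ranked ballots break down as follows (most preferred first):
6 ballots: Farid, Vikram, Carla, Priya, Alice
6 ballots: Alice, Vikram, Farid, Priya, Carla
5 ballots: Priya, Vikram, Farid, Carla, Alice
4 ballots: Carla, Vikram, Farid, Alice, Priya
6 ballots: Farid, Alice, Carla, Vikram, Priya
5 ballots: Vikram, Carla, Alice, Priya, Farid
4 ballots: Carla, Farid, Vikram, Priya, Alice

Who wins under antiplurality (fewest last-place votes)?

Last-place votes: Alice 15, Priya 10, Farid 5, Vikram 0, Carla 6.

Vikram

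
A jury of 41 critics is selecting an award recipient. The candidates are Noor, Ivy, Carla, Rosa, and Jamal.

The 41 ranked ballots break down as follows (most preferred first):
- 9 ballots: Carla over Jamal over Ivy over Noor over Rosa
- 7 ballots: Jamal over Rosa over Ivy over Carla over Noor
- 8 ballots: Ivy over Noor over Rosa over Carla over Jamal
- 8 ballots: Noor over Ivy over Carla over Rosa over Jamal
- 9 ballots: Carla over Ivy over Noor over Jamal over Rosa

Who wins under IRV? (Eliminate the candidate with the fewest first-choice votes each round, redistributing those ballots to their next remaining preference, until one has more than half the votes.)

Ivy

Round 1: Noor 8, Ivy 8, Carla 18, Rosa 0, Jamal 7. Rosa eliminated.
Round 2: Noor 8, Ivy 8, Carla 18, Jamal 7. Jamal eliminated.
Round 3: Noor 8, Ivy 15, Carla 18. Noor eliminated.
Round 4: Ivy 23, Carla 18. Ivy has a majority (≥21).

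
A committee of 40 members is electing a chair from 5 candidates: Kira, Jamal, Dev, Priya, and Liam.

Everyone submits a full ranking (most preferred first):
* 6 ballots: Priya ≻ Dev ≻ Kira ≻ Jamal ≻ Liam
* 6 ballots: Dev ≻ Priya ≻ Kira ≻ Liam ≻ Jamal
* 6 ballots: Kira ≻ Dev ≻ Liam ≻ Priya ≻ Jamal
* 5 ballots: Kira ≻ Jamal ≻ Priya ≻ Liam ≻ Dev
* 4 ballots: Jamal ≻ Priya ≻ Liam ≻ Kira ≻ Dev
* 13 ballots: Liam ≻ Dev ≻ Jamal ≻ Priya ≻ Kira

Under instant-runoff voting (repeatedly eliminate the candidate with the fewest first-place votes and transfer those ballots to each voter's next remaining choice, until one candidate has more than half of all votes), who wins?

Round 1: Kira 11, Jamal 4, Dev 6, Priya 6, Liam 13. Jamal eliminated.
Round 2: Kira 11, Dev 6, Priya 10, Liam 13. Dev eliminated.
Round 3: Kira 11, Priya 16, Liam 13. Kira eliminated.
Round 4: Priya 21, Liam 19. Priya has a majority (≥21).

Priya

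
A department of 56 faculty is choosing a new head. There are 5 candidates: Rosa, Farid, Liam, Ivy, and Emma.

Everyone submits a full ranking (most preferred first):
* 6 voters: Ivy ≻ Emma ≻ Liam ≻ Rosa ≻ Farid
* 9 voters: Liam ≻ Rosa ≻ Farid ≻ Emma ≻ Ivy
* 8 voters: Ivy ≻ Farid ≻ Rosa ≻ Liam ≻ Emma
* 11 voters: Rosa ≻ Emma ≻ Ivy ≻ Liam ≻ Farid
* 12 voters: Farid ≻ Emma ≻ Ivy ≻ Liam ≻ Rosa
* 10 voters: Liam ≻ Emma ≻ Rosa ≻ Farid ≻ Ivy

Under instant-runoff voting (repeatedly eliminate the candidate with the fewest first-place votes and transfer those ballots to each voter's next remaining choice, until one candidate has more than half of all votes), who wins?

Ivy

Round 1: Rosa 11, Farid 12, Liam 19, Ivy 14, Emma 0. Emma eliminated.
Round 2: Rosa 11, Farid 12, Liam 19, Ivy 14. Rosa eliminated.
Round 3: Farid 12, Liam 19, Ivy 25. Farid eliminated.
Round 4: Liam 19, Ivy 37. Ivy has a majority (≥29).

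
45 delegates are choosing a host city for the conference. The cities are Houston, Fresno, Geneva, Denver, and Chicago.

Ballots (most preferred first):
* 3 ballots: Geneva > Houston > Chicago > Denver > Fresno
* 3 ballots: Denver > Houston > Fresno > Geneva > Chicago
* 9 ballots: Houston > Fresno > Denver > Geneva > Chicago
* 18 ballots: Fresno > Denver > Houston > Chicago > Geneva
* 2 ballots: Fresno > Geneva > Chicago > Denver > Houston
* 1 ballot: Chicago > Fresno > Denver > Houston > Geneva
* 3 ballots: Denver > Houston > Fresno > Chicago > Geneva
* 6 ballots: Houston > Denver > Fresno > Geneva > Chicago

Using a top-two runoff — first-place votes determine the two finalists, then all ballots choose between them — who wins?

Houston

Round 1 first-place votes: Houston 15, Fresno 20, Geneva 3, Denver 6, Chicago 1. Fresno and Houston advance.
Runoff: Fresno is ranked above Houston on 21 ballots, Houston above Fresno on 24.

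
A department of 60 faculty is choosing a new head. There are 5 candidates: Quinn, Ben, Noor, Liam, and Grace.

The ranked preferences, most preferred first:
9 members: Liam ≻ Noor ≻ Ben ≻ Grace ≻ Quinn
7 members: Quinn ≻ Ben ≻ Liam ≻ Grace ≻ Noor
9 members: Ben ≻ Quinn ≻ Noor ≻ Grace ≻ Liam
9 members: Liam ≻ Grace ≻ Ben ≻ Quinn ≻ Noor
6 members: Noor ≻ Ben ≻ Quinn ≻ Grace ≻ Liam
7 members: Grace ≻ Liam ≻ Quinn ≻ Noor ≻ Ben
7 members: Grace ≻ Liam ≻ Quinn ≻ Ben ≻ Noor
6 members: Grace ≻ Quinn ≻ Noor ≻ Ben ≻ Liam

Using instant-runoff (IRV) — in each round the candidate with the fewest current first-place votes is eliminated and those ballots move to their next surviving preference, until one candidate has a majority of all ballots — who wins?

Ben

Round 1: Quinn 7, Ben 9, Noor 6, Liam 18, Grace 20. Noor eliminated.
Round 2: Quinn 7, Ben 15, Liam 18, Grace 20. Quinn eliminated.
Round 3: Ben 22, Liam 18, Grace 20. Liam eliminated.
Round 4: Ben 31, Grace 29. Ben has a majority (≥31).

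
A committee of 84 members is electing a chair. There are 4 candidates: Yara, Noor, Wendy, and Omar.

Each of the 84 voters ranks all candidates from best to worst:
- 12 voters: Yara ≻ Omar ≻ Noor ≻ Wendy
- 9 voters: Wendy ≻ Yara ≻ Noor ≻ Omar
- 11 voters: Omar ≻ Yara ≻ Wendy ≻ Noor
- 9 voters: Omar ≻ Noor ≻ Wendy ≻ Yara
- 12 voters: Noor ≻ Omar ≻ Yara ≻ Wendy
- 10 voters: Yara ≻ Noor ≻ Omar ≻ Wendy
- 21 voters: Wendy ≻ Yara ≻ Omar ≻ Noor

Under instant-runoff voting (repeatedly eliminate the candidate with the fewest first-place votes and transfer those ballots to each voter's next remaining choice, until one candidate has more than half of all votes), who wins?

Round 1: Yara 22, Noor 12, Wendy 30, Omar 20. Noor eliminated.
Round 2: Yara 22, Wendy 30, Omar 32. Yara eliminated.
Round 3: Wendy 30, Omar 54. Omar has a majority (≥43).

Omar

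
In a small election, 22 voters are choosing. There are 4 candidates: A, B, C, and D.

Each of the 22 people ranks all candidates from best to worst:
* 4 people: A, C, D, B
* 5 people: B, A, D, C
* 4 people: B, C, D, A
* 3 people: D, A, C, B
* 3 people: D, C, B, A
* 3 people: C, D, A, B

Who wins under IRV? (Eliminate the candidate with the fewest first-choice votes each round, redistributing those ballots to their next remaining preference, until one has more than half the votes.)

D

Round 1: A 4, B 9, C 3, D 6. C eliminated.
Round 2: A 4, B 9, D 9. A eliminated.
Round 3: B 9, D 13. D has a majority (≥12).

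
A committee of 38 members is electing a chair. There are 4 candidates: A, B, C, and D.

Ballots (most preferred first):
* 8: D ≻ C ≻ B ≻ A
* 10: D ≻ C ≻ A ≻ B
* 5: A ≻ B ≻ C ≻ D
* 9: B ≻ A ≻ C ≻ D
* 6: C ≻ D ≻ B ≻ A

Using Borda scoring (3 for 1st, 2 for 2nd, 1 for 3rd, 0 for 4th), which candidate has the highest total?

C

A: 8×0 + 10×1 + 5×3 + 9×2 + 6×0 = 43
B: 8×1 + 10×0 + 5×2 + 9×3 + 6×1 = 51
C: 8×2 + 10×2 + 5×1 + 9×1 + 6×3 = 68
D: 8×3 + 10×3 + 5×0 + 9×0 + 6×2 = 66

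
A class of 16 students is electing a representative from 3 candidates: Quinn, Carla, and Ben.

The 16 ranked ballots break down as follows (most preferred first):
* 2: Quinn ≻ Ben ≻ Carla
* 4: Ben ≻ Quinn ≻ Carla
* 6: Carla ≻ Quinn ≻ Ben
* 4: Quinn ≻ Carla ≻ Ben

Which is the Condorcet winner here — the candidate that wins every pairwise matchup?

Quinn

Quinn vs Carla: 10–6
Quinn vs Ben: 12–4
Quinn beats every other candidate.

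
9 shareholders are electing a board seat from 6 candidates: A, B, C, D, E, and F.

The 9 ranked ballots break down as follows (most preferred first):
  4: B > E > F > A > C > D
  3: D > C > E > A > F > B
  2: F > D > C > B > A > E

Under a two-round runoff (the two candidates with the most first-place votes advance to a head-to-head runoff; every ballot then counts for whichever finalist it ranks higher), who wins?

Round 1 first-place votes: A 0, B 4, C 0, D 3, E 0, F 2. B and D advance.
Runoff: B is ranked above D on 4 ballots, D above B on 5.

D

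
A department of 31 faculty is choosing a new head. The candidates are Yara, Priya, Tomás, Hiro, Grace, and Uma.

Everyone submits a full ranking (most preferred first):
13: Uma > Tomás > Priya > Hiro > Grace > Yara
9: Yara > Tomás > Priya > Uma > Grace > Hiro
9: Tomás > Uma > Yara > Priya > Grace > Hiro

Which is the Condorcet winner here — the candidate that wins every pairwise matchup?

Tomás

Tomás vs Yara: 22–9
Tomás vs Priya: 31–0
Tomás vs Hiro: 31–0
Tomás vs Grace: 31–0
Tomás vs Uma: 18–13
Tomás beats every other candidate.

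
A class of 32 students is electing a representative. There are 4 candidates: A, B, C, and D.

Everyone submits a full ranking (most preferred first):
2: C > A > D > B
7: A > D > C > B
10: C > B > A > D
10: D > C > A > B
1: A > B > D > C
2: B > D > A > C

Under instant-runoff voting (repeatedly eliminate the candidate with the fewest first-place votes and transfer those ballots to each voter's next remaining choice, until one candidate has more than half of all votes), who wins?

Round 1: A 8, B 2, C 12, D 10. B eliminated.
Round 2: A 8, C 12, D 12. A eliminated.
Round 3: C 12, D 20. D has a majority (≥17).

D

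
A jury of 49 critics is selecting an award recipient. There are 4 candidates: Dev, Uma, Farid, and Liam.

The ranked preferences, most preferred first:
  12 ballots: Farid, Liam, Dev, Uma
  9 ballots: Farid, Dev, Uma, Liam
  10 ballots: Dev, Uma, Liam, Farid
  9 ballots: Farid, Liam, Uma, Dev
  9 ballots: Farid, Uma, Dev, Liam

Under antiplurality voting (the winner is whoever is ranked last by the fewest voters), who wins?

Last-place votes: Dev 9, Uma 12, Farid 10, Liam 18.

Dev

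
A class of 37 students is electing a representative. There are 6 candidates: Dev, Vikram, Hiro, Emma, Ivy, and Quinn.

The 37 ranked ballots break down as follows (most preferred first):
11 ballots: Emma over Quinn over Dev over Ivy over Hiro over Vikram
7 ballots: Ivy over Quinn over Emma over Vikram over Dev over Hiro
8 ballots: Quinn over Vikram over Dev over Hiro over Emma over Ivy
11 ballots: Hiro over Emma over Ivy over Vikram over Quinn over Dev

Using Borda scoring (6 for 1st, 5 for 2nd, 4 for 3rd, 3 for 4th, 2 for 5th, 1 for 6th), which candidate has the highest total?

Dev: 11×4 + 7×2 + 8×4 + 11×1 = 101
Vikram: 11×1 + 7×3 + 8×5 + 11×3 = 105
Hiro: 11×2 + 7×1 + 8×3 + 11×6 = 119
Emma: 11×6 + 7×4 + 8×2 + 11×5 = 165
Ivy: 11×3 + 7×6 + 8×1 + 11×4 = 127
Quinn: 11×5 + 7×5 + 8×6 + 11×2 = 160

Emma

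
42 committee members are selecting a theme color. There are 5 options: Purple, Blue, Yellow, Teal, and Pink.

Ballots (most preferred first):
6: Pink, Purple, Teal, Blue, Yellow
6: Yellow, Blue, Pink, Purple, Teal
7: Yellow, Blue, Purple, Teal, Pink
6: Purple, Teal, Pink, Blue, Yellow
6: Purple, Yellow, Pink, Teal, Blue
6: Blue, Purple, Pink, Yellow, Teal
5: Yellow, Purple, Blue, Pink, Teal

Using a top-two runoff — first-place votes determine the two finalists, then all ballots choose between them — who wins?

Round 1 first-place votes: Purple 12, Blue 6, Yellow 18, Teal 0, Pink 6. Yellow and Purple advance.
Runoff: Yellow is ranked above Purple on 18 ballots, Purple above Yellow on 24.

Purple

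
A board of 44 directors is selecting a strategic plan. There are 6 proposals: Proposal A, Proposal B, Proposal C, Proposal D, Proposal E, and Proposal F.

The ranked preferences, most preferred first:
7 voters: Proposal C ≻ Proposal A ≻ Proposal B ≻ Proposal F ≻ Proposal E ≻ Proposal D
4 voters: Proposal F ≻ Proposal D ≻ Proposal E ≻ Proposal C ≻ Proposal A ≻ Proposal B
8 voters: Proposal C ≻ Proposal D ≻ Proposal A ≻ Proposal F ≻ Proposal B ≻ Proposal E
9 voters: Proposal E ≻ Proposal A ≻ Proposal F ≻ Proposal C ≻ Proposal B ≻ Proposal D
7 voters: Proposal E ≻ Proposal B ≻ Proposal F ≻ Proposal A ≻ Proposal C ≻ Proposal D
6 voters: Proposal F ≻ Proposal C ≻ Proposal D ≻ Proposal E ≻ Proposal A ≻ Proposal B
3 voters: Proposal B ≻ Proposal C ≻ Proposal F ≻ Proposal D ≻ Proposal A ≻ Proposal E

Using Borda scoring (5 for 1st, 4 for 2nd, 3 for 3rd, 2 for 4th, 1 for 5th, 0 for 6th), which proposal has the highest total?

Proposal A: 7×4 + 4×1 + 8×3 + 9×4 + 7×2 + 6×1 + 3×1 = 115
Proposal B: 7×3 + 4×0 + 8×1 + 9×1 + 7×4 + 6×0 + 3×5 = 81
Proposal C: 7×5 + 4×2 + 8×5 + 9×2 + 7×1 + 6×4 + 3×4 = 144
Proposal D: 7×0 + 4×4 + 8×4 + 9×0 + 7×0 + 6×3 + 3×2 = 72
Proposal E: 7×1 + 4×3 + 8×0 + 9×5 + 7×5 + 6×2 + 3×0 = 111
Proposal F: 7×2 + 4×5 + 8×2 + 9×3 + 7×3 + 6×5 + 3×3 = 137

Proposal C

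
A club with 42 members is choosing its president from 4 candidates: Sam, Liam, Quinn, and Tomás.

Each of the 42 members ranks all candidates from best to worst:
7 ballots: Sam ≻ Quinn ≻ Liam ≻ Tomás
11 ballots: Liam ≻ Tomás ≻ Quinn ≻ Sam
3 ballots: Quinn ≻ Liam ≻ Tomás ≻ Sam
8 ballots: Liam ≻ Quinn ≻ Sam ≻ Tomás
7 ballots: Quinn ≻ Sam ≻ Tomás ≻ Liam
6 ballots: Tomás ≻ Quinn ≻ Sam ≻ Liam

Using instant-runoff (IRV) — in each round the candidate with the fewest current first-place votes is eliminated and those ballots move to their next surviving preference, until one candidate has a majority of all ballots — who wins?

Round 1: Sam 7, Liam 19, Quinn 10, Tomás 6. Tomás eliminated.
Round 2: Sam 7, Liam 19, Quinn 16. Sam eliminated.
Round 3: Liam 19, Quinn 23. Quinn has a majority (≥22).

Quinn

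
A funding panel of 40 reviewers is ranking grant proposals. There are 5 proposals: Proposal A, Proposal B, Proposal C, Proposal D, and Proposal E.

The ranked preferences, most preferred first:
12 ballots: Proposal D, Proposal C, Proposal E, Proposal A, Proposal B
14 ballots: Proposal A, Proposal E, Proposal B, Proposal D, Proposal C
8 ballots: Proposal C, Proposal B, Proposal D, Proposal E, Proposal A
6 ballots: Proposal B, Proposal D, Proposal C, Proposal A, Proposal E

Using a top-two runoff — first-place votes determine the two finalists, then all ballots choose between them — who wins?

Round 1 first-place votes: Proposal A 14, Proposal B 6, Proposal C 8, Proposal D 12, Proposal E 0. Proposal A and Proposal D advance.
Runoff: Proposal A is ranked above Proposal D on 14 ballots, Proposal D above Proposal A on 26.

Proposal D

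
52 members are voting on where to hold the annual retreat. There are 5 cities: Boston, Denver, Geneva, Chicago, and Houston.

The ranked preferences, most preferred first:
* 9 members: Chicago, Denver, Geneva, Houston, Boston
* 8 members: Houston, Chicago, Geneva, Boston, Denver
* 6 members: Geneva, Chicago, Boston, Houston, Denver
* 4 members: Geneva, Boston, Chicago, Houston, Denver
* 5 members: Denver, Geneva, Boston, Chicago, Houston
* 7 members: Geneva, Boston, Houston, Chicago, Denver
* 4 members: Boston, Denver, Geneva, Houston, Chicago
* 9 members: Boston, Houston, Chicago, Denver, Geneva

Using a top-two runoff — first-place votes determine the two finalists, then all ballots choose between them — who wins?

Round 1 first-place votes: Boston 13, Denver 5, Geneva 17, Chicago 9, Houston 8. Geneva and Boston advance.
Runoff: Geneva is ranked above Boston on 39 ballots, Boston above Geneva on 13.

Geneva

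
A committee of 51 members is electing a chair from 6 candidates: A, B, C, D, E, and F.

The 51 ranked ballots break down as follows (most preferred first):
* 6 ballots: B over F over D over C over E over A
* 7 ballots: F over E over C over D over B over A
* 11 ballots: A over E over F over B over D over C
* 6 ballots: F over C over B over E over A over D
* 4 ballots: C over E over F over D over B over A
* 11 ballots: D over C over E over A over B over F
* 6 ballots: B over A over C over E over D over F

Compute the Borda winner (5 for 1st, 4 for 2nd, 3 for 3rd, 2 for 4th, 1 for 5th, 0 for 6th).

A: 6×0 + 7×0 + 11×5 + 6×1 + 4×0 + 11×2 + 6×4 = 107
B: 6×5 + 7×1 + 11×2 + 6×3 + 4×1 + 11×1 + 6×5 = 122
C: 6×2 + 7×3 + 11×0 + 6×4 + 4×5 + 11×4 + 6×3 = 139
D: 6×3 + 7×2 + 11×1 + 6×0 + 4×2 + 11×5 + 6×1 = 112
E: 6×1 + 7×4 + 11×4 + 6×2 + 4×4 + 11×3 + 6×2 = 151
F: 6×4 + 7×5 + 11×3 + 6×5 + 4×3 + 11×0 + 6×0 = 134

E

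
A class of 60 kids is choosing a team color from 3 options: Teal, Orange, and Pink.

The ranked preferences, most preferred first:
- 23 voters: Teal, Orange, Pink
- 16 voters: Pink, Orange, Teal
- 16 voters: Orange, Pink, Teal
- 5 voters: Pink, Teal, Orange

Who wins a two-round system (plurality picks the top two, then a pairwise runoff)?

Round 1 first-place votes: Teal 23, Orange 16, Pink 21. Teal and Pink advance.
Runoff: Teal is ranked above Pink on 23 ballots, Pink above Teal on 37.

Pink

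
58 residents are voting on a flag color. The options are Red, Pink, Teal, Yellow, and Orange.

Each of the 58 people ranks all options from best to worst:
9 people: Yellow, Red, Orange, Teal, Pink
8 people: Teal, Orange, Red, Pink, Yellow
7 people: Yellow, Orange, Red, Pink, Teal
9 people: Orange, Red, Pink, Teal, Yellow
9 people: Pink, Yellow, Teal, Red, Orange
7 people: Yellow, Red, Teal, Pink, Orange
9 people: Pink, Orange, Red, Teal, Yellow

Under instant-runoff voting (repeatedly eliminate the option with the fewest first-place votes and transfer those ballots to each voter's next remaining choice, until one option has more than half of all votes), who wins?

Pink

Round 1: Red 0, Pink 18, Teal 8, Yellow 23, Orange 9. Red eliminated.
Round 2: Pink 18, Teal 8, Yellow 23, Orange 9. Teal eliminated.
Round 3: Pink 18, Yellow 23, Orange 17. Orange eliminated.
Round 4: Pink 35, Yellow 23. Pink has a majority (≥30).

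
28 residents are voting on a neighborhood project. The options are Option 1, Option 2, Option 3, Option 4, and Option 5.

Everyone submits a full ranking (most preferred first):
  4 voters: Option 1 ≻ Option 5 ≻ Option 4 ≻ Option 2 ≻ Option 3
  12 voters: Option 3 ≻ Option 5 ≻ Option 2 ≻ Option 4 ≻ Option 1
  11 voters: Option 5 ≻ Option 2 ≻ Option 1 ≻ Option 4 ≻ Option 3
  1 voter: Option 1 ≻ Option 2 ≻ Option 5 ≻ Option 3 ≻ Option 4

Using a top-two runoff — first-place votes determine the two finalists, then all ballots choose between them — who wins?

Option 5

Round 1 first-place votes: Option 1 5, Option 2 0, Option 3 12, Option 4 0, Option 5 11. Option 3 and Option 5 advance.
Runoff: Option 3 is ranked above Option 5 on 12 ballots, Option 5 above Option 3 on 16.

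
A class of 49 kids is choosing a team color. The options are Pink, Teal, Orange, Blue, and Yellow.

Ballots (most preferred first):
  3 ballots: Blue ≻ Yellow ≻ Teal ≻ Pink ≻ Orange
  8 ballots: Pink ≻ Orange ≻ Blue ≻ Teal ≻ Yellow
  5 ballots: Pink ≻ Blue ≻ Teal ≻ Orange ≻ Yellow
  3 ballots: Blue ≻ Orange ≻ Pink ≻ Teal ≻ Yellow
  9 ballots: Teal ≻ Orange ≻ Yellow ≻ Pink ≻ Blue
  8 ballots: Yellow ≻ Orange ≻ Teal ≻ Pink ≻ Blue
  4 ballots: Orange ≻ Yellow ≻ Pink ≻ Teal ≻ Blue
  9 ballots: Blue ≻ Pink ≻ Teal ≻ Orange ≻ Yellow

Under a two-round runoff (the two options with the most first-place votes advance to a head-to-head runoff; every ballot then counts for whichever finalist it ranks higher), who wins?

Pink

Round 1 first-place votes: Pink 13, Teal 9, Orange 4, Blue 15, Yellow 8. Blue and Pink advance.
Runoff: Blue is ranked above Pink on 15 ballots, Pink above Blue on 34.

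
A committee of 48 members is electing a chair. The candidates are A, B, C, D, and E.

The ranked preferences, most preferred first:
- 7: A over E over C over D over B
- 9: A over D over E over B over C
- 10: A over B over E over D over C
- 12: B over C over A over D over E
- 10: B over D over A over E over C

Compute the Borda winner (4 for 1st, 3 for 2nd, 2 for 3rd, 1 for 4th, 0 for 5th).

A

A: 7×4 + 9×4 + 10×4 + 12×2 + 10×2 = 148
B: 7×0 + 9×1 + 10×3 + 12×4 + 10×4 = 127
C: 7×2 + 9×0 + 10×0 + 12×3 + 10×0 = 50
D: 7×1 + 9×3 + 10×1 + 12×1 + 10×3 = 86
E: 7×3 + 9×2 + 10×2 + 12×0 + 10×1 = 69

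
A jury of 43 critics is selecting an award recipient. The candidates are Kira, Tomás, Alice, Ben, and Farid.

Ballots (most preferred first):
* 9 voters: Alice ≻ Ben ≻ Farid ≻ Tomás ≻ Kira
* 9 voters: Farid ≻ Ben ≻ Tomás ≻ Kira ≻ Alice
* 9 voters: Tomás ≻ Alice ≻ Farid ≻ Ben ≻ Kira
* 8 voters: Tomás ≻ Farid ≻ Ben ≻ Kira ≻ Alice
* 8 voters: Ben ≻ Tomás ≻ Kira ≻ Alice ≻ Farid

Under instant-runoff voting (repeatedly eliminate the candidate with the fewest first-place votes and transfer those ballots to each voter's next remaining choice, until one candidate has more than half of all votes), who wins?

Tomás

Round 1: Kira 0, Tomás 17, Alice 9, Ben 8, Farid 9. Kira eliminated.
Round 2: Tomás 17, Alice 9, Ben 8, Farid 9. Ben eliminated.
Round 3: Tomás 25, Alice 9, Farid 9. Tomás has a majority (≥22).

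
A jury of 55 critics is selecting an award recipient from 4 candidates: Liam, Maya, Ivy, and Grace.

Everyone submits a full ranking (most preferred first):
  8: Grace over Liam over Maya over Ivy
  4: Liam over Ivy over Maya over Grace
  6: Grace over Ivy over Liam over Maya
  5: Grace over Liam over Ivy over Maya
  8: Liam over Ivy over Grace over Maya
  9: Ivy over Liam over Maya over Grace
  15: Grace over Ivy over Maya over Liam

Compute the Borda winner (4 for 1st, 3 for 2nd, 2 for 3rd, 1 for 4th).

Liam: 8×3 + 4×4 + 6×2 + 5×3 + 8×4 + 9×3 + 15×1 = 141
Maya: 8×2 + 4×2 + 6×1 + 5×1 + 8×1 + 9×2 + 15×2 = 91
Ivy: 8×1 + 4×3 + 6×3 + 5×2 + 8×3 + 9×4 + 15×3 = 153
Grace: 8×4 + 4×1 + 6×4 + 5×4 + 8×2 + 9×1 + 15×4 = 165

Grace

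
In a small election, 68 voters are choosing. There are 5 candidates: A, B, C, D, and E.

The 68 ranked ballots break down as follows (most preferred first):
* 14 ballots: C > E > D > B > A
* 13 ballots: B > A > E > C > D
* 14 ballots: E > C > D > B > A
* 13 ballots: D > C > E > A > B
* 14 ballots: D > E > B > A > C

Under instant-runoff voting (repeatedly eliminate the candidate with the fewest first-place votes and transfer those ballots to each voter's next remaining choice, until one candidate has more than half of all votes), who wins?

E

Round 1: A 0, B 13, C 14, D 27, E 14. A eliminated.
Round 2: B 13, C 14, D 27, E 14. B eliminated.
Round 3: C 14, D 27, E 27. C eliminated.
Round 4: D 27, E 41. E has a majority (≥35).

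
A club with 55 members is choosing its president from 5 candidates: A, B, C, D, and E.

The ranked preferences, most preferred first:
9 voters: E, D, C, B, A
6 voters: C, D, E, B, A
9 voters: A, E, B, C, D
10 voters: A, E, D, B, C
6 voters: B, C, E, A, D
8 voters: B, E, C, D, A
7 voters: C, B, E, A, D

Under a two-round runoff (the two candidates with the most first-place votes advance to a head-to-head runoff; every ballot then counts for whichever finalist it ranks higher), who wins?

Round 1 first-place votes: A 19, B 14, C 13, D 0, E 9. A and B advance.
Runoff: A is ranked above B on 19 ballots, B above A on 36.

B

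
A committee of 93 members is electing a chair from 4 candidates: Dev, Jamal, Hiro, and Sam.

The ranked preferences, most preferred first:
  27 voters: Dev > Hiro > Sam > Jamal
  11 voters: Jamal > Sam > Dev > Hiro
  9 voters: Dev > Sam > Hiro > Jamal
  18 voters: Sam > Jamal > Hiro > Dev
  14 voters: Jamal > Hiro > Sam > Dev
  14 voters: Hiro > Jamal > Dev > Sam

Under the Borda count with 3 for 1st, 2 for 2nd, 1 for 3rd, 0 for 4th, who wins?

Dev: 27×3 + 11×1 + 9×3 + 18×0 + 14×0 + 14×1 = 133
Jamal: 27×0 + 11×3 + 9×0 + 18×2 + 14×3 + 14×2 = 139
Hiro: 27×2 + 11×0 + 9×1 + 18×1 + 14×2 + 14×3 = 151
Sam: 27×1 + 11×2 + 9×2 + 18×3 + 14×1 + 14×0 = 135

Hiro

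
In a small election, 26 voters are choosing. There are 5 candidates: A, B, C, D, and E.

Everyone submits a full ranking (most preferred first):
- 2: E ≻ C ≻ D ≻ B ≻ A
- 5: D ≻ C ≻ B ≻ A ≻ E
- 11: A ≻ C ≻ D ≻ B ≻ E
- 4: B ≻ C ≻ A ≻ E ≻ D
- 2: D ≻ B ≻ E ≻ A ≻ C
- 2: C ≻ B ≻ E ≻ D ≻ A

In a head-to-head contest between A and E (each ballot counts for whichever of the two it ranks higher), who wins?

A

A is ranked above E on 20 ballots; E above A on 6.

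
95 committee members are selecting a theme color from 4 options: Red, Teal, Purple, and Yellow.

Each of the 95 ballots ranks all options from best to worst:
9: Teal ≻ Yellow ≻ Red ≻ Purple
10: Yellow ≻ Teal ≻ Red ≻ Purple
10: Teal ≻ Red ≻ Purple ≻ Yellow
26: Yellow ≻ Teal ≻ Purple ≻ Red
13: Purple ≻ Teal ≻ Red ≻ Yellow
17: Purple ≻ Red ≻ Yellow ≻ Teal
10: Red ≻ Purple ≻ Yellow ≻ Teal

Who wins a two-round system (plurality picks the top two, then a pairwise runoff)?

Round 1 first-place votes: Red 10, Teal 19, Purple 30, Yellow 36. Yellow and Purple advance.
Runoff: Yellow is ranked above Purple on 45 ballots, Purple above Yellow on 50.

Purple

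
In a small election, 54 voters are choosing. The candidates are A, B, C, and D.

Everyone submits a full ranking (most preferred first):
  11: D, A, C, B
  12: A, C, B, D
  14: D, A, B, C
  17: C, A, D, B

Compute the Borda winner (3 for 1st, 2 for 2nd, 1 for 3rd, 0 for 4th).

A

A: 11×2 + 12×3 + 14×2 + 17×2 = 120
B: 11×0 + 12×1 + 14×1 + 17×0 = 26
C: 11×1 + 12×2 + 14×0 + 17×3 = 86
D: 11×3 + 12×0 + 14×3 + 17×1 = 92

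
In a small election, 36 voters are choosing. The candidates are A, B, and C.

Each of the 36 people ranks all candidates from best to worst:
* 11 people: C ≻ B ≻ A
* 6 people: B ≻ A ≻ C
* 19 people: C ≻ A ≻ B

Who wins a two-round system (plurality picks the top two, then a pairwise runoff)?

C

Round 1 first-place votes: A 0, B 6, C 30. C and B advance.
Runoff: C is ranked above B on 30 ballots, B above C on 6.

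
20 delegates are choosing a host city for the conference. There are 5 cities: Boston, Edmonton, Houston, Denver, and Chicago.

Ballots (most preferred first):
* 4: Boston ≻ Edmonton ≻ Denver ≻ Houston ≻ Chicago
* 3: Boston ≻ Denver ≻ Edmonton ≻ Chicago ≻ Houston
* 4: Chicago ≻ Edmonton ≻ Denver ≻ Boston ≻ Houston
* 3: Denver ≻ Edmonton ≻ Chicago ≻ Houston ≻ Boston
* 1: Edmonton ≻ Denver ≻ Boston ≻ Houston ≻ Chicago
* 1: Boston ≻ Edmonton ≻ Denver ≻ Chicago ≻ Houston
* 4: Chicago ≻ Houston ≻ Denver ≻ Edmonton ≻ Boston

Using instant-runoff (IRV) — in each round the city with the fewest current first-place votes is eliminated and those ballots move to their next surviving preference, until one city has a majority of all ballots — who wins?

Round 1: Boston 8, Edmonton 1, Houston 0, Denver 3, Chicago 8. Houston eliminated.
Round 2: Boston 8, Edmonton 1, Denver 3, Chicago 8. Edmonton eliminated.
Round 3: Boston 8, Denver 4, Chicago 8. Denver eliminated.
Round 4: Boston 9, Chicago 11. Chicago has a majority (≥11).

Chicago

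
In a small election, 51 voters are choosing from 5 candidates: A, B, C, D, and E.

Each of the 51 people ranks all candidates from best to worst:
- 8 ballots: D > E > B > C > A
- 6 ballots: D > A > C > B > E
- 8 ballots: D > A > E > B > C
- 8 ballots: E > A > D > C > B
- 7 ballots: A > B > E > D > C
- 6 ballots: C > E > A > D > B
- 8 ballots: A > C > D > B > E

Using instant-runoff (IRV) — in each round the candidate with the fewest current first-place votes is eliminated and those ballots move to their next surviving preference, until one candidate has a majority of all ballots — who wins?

A

Round 1: A 15, B 0, C 6, D 22, E 8. B eliminated.
Round 2: A 15, C 6, D 22, E 8. C eliminated.
Round 3: A 15, D 22, E 14. E eliminated.
Round 4: A 29, D 22. A has a majority (≥26).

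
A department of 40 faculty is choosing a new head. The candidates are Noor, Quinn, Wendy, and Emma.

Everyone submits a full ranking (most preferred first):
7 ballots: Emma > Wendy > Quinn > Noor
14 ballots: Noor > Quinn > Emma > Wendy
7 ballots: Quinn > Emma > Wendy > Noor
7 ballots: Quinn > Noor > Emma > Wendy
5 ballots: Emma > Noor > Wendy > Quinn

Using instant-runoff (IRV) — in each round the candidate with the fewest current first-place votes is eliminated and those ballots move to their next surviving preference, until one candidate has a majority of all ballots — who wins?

Quinn

Round 1: Noor 14, Quinn 14, Wendy 0, Emma 12. Wendy eliminated.
Round 2: Noor 14, Quinn 14, Emma 12. Emma eliminated.
Round 3: Noor 19, Quinn 21. Quinn has a majority (≥21).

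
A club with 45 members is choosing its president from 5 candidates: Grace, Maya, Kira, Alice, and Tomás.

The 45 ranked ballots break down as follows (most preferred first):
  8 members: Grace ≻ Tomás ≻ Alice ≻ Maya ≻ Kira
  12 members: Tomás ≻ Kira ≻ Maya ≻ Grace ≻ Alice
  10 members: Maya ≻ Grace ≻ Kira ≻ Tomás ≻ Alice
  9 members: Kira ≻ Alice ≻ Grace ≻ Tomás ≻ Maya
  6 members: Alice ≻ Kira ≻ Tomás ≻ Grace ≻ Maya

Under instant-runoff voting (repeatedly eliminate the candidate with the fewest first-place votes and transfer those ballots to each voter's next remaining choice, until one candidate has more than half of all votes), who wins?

Round 1: Grace 8, Maya 10, Kira 9, Alice 6, Tomás 12. Alice eliminated.
Round 2: Grace 8, Maya 10, Kira 15, Tomás 12. Grace eliminated.
Round 3: Maya 10, Kira 15, Tomás 20. Maya eliminated.
Round 4: Kira 25, Tomás 20. Kira has a majority (≥23).

Kira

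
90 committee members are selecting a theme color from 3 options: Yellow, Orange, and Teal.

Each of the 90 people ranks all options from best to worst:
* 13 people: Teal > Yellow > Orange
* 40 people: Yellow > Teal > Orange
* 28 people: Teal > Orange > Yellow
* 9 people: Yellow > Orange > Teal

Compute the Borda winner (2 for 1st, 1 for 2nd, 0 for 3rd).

Yellow: 13×1 + 40×2 + 28×0 + 9×2 = 111
Orange: 13×0 + 40×0 + 28×1 + 9×1 = 37
Teal: 13×2 + 40×1 + 28×2 + 9×0 = 122

Teal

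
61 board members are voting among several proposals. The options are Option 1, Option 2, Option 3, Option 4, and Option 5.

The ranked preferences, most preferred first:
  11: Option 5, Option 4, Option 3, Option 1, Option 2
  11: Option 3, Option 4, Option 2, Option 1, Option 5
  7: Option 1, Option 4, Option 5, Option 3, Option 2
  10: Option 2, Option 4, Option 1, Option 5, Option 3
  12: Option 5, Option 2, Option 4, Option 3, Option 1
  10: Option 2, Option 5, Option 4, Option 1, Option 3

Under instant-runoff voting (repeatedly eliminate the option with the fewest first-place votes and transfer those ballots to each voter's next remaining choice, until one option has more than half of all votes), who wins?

Round 1: Option 1 7, Option 2 20, Option 3 11, Option 4 0, Option 5 23. Option 4 eliminated.
Round 2: Option 1 7, Option 2 20, Option 3 11, Option 5 23. Option 1 eliminated.
Round 3: Option 2 20, Option 3 11, Option 5 30. Option 3 eliminated.
Round 4: Option 2 31, Option 5 30. Option 2 has a majority (≥31).

Option 2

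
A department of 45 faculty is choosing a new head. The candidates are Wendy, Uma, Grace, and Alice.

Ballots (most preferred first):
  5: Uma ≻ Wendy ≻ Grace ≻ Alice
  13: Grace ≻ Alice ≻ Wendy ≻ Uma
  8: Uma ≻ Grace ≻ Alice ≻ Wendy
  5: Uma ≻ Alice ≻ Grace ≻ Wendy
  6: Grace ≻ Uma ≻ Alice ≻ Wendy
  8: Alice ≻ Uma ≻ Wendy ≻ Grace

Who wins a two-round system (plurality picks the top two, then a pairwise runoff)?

Uma

Round 1 first-place votes: Wendy 0, Uma 18, Grace 19, Alice 8. Grace and Uma advance.
Runoff: Grace is ranked above Uma on 19 ballots, Uma above Grace on 26.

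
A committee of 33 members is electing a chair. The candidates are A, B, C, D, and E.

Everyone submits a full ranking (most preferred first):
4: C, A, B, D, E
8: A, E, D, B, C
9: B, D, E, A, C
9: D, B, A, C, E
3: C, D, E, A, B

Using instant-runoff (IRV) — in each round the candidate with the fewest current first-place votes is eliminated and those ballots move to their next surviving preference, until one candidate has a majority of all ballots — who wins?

Round 1: A 8, B 9, C 7, D 9, E 0. E eliminated.
Round 2: A 8, B 9, C 7, D 9. C eliminated.
Round 3: A 12, B 9, D 12. B eliminated.
Round 4: A 12, D 21. D has a majority (≥17).

D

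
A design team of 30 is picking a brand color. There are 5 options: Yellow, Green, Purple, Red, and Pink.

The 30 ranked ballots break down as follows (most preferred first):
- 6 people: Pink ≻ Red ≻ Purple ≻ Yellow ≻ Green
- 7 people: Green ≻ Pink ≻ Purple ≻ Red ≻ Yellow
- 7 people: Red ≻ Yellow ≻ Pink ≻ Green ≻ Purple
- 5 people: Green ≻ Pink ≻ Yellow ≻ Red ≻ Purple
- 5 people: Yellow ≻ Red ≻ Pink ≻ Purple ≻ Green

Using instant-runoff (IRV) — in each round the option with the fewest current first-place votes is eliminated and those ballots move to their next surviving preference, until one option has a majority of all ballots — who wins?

Red

Round 1: Yellow 5, Green 12, Purple 0, Red 7, Pink 6. Purple eliminated.
Round 2: Yellow 5, Green 12, Red 7, Pink 6. Yellow eliminated.
Round 3: Green 12, Red 12, Pink 6. Pink eliminated.
Round 4: Green 12, Red 18. Red has a majority (≥16).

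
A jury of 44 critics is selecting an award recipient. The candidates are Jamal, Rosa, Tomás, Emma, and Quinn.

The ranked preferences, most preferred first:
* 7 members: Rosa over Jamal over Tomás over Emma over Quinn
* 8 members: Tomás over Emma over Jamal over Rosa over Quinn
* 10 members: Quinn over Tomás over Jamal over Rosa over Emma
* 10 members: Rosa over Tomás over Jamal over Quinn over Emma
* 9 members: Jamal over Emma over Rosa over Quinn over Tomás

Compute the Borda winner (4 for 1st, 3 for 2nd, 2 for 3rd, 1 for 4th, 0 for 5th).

Jamal

Jamal: 7×3 + 8×2 + 10×2 + 10×2 + 9×4 = 113
Rosa: 7×4 + 8×1 + 10×1 + 10×4 + 9×2 = 104
Tomás: 7×2 + 8×4 + 10×3 + 10×3 + 9×0 = 106
Emma: 7×1 + 8×3 + 10×0 + 10×0 + 9×3 = 58
Quinn: 7×0 + 8×0 + 10×4 + 10×1 + 9×1 = 59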